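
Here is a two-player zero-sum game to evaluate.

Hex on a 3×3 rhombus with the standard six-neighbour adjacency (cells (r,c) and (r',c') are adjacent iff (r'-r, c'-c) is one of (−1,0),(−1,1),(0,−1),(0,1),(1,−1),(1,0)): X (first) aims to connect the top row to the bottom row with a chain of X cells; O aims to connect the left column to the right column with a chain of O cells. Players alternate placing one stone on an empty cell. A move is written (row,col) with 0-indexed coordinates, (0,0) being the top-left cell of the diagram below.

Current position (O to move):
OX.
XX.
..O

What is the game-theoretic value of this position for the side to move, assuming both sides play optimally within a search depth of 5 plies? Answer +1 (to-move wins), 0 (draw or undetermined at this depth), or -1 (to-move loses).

ply 1, O at OX./XX./..O | (0,2)=-1→OXO/XX./..O*; (1,2)=-1→OX./XXO/..O; (2,0)=-1→OX./XX./O.O; (2,1)=-1→OX./XX./.OO
ply 2, X at OXO/XX./..O | (1,2)=+1→OXO/XXX/..O*; (2,0)=+1→OXO/XX./X.O; (2,1)=+1→OXO/XX./.XO
ply 3, O at OXO/XXX/..O | (2,0)=-1→OXO/XXX/O.O*; (2,1)=-1→OXO/XXX/.OO
ply 4, X at OXO/XXX/O.O | (2,1)=+1→OXO/XXX/OXO*
ply 5: OXO/XXX/OXO is terminal -1 (O); from OX./XX./..O depth 5

value(OX./XX./..O, O) = -1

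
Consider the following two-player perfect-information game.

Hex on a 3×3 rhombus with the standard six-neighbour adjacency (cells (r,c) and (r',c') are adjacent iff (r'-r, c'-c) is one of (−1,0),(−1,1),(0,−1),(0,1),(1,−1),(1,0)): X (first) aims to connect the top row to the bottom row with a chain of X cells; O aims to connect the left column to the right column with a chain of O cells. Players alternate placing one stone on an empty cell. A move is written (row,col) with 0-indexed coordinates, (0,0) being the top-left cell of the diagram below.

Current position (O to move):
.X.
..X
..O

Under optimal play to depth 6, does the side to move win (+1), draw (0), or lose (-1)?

value(.X./..X/..O, O) = +1

ply 1, O at .X./..X/..O | (0,0)=-1→OX./..X/..O; (0,2)=-1→.XO/..X/..O; (1,0)=-1→.X./O.X/..O; (1,1)=+1→.X./.OX/..O*; (2,0)=-1→.X./..X/O.O; (2,1)=-1→.X./..X/.OO
ply 2, X at .X./.OX/..O | (0,0)=-1→XX./.OX/..O*; (0,2)=-1→.XX/.OX/..O; (1,0)=-1→.X./XOX/..O; (2,0)=-1→.X./.OX/X.O; (2,1)=-1→.X./.OX/.XO
ply 3, O at XX./.OX/..O | (0,2)=+1→XXO/.OX/..O*; (1,0)=+1→XX./OOX/..O; (2,0)=+1→XX./.OX/O.O; (2,1)=+1→XX./.OX/.OO
ply 4, X at XXO/.OX/..O | (1,0)=-1→XXO/XOX/..O*; (2,0)=-1→XXO/.OX/X.O; (2,1)=-1→XXO/.OX/.XO
ply 5, O at XXO/XOX/..O | (2,0)=+1→XXO/XOX/O.O*; (2,1)=-1→XXO/XOX/.OO
ply 6: XXO/XOX/O.O is terminal -1 (X); from .X./..X/..O depth 6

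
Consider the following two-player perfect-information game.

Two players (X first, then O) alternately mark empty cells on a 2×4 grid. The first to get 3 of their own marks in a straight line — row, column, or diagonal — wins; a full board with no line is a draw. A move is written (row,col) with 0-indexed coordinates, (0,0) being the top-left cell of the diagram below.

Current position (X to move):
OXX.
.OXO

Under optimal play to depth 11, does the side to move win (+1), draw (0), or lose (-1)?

value(OXX./.OXO, X) = +1

[OXX./.OXO] X move#1: (0,3):+1/OXXX/.OXO*, (1,0):+0/OXX./XOXO
[OXXX/.OXO] end (terminal -1, O#2); searched OXX./.OXO to 11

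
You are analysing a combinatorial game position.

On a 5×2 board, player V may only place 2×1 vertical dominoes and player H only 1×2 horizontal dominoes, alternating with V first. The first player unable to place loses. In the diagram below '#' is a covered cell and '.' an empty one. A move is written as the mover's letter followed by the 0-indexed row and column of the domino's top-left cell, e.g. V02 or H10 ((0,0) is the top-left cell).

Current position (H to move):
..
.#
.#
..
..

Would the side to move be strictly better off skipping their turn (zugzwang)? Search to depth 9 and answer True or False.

zugzwang(../.#/.#/../.., H) = False

p1 H@[../.#/.#/../..]: H00[##/.#/.#/../..]-1 H30[../.#/.#/##/..]+1* H40[../.#/.#/../##]+1
p2 V@[../.#/.#/##/..]: V00[#./##/.#/##/..]-1* V10[../##/##/##/..]-1
p3 H@[#./##/.#/##/..]: H40[#./##/.#/##/##]+1*
p4 V@[#./##/.#/##/##] terminal -1; root [../.#/.#/../..] d9
suppose H passes — search the same position with V to move:
pass> p1 V@[../.#/.#/../..]: V00[#./##/.#/../..]-1 V10[../##/##/../..]-1 V20[../.#/##/#./..]+1* V30[../.#/.#/#./#.]+1 V31[../.#/.#/.#/.#]+1
pass> p2 H@[../.#/##/#./..]: H00[##/.#/##/#./..]-1* H40[../.#/##/#./##]-1
pass> p3 V@[##/.#/##/#./..]: V31[##/.#/##/##/.#]+1*
pass> p4 H@[##/.#/##/##/.#] terminal -1; root [../.#/.#/../..] d9
for H: play +1, pass -1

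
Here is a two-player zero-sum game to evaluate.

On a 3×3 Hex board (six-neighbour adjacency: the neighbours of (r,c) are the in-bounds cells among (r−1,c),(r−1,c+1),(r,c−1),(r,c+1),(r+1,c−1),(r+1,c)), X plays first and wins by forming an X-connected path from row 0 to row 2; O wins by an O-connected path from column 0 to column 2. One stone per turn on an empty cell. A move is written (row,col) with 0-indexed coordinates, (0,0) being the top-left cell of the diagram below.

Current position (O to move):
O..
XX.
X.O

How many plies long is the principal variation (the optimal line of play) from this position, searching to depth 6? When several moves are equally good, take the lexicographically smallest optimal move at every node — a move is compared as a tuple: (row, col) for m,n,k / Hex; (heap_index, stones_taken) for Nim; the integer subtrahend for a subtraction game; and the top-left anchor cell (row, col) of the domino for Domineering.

PV length from [O../XX./X.O]: 2 plies

ply 1, O at O../XX./X.O | (0,1)=-1→OO./XX./X.O*; (0,2)=-1→O.O/XX./X.O; (1,2)=-1→O../XXO/X.O; (2,1)=-1→O../XX./XOO
ply 2, X at OO./XX./X.O | (0,2)=+1→OOX/XX./X.O*; (1,2)=-1→OO./XXX/X.O; (2,1)=-1→OO./XX./XXO
ply 3: OOX/XX./X.O is terminal -1 (O); from O../XX./X.O depth 6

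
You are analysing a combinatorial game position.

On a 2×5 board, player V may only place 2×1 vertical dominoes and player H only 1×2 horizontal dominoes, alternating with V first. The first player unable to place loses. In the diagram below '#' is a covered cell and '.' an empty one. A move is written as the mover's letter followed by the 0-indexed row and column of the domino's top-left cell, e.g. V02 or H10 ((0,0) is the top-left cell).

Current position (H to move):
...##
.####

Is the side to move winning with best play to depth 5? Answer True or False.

[...##/.####] H move#1: H00:+1/##.##/.####*, H01:-1/.####/.####
[##.##/.####] end (terminal -1, V#2); searched ...##/.#### to 5

H winning at [...##/.####]: True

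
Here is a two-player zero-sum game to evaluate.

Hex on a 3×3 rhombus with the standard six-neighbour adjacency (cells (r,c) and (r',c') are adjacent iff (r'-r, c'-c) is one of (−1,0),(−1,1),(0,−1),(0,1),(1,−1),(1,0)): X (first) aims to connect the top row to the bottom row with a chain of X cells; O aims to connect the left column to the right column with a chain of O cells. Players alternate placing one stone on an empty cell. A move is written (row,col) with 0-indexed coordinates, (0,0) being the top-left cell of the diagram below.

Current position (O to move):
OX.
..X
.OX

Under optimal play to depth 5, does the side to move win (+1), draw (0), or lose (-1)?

value(OX./..X/.OX, O) = -1

[OX./..X/.OX] O move#1: (0,2):-1/OXO/..X/.OX*, (1,0):-1/OX./O.X/.OX, (1,1):-1/OX./.OX/.OX, (2,0):-1/OX./..X/OOX
[OXO/..X/.OX] X move#2: (1,0):+1/OXO/X.X/.OX*, (1,1):+1/OXO/.XX/.OX, (2,0):+1/OXO/..X/XOX
[OXO/X.X/.OX] O move#3: (1,1):-1/OXO/XOX/.OX*, (2,0):-1/OXO/X.X/OOX
[OXO/XOX/.OX] X move#4: (2,0):+1/OXO/XOX/XOX*
[OXO/XOX/XOX] end (terminal -1, O#5); searched OX./..X/.OX to 5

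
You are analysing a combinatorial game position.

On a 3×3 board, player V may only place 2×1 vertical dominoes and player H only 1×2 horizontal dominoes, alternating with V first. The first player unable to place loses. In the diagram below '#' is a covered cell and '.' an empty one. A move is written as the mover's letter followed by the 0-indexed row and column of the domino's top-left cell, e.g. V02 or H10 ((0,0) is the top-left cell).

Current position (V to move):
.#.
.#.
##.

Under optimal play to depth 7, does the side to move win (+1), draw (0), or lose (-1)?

value(.#./.#./##., V) = +1

[.#./.#./##.] V move#1: V00:+1/##./##./##.*, V02:+1/.##/.##/##., V12:+1/.#./.##/###
[##./##./##.] end (terminal -1, H#2); searched .#./.#./##. to 7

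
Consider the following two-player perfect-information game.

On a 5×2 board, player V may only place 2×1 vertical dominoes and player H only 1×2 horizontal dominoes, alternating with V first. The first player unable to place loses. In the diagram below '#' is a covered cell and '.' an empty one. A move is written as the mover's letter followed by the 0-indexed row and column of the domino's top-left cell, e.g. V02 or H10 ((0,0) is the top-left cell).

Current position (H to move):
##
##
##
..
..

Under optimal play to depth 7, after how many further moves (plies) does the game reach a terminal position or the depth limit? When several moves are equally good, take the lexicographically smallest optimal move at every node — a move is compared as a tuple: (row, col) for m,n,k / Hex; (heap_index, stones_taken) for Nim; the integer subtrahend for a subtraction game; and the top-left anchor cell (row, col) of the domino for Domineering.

ply 1, H at ##/##/##/../.. | H30=+1→##/##/##/##/..*; H40=+1→##/##/##/../##
ply 2: ##/##/##/##/.. is terminal -1 (V); from ##/##/##/../.. depth 7

PV length from [##/##/##/../..]: 1 ply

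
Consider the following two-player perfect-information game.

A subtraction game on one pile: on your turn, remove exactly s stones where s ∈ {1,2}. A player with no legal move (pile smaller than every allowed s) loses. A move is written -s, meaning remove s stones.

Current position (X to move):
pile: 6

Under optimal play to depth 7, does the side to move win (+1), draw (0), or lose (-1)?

ply 1, X at 6 | -1=-1→5*; -2=-1→4
ply 2, O at 5 | -1=-1→4; -2=+1→3*
ply 3, X at 3 | -1=-1→2*; -2=-1→1
ply 4, O at 2 | -1=-1→1; -2=+1→0*
ply 5: 0 is terminal -1 (X); from 6 depth 7

value(6, X) = -1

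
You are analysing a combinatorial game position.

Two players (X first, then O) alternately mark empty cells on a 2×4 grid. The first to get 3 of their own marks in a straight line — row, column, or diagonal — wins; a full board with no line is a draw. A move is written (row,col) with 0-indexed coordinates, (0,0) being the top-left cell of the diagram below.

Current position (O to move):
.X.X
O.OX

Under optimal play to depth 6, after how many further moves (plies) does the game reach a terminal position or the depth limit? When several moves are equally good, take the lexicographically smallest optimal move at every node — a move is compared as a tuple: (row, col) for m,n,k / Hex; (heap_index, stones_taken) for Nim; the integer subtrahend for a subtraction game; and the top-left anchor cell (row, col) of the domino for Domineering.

ply 1, O at .X.X/O.OX | (0,0)=-1→OX.X/O.OX; (0,2)=+0→.XOX/O.OX; (1,1)=+1→.X.X/OOOX*
ply 2: .X.X/OOOX is terminal -1 (X); from .X.X/O.OX depth 6

PV length from [.X.X/O.OX]: 1 ply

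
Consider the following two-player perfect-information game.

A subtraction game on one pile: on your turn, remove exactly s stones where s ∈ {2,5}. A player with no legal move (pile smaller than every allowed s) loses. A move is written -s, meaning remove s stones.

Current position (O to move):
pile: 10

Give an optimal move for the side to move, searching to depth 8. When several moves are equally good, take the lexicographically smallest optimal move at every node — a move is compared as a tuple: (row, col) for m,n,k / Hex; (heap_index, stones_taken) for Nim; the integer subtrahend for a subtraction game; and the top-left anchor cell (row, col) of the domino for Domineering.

[10] O move#1: -2:+1/8*, -5:-1/5
[8] X move#2: -2:-1/6*, -5:-1/3
[6] O move#3: -2:+1/4*, -5:+1/1
[4] X move#4: -2:-1/2*
[2] O move#5: -2:+1/0*
[0] end (terminal -1, X#6); searched 10 to 8

O's best at [10]: -2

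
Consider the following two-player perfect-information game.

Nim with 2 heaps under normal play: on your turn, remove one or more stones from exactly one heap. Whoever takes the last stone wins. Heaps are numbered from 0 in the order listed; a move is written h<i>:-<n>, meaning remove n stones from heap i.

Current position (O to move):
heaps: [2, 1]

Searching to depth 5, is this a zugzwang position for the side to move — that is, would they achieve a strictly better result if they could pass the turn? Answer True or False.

ply 1, O at (2,1) | h0:-1=+1→(1,1)*; h0:-2=-1→(0,1); h1:-1=-1→(2,0)
ply 2, X at (1,1) | h0:-1=-1→(0,1)*; h1:-1=-1→(1,0)
ply 3, O at (0,1) | h1:-1=+1→(0,0)*
ply 4: (0,0) is terminal -1 (X); from (2,1) depth 5
suppose O passes — search the same position with X to move:
pass> ply 1, X at (2,1) | h0:-1=+1→(1,1)*; h0:-2=-1→(0,1); h1:-1=-1→(2,0)
pass> ply 2, O at (1,1) | h0:-1=-1→(0,1)*; h1:-1=-1→(1,0)
pass> ply 3, X at (0,1) | h1:-1=+1→(0,0)*
pass> ply 4: (0,0) is terminal -1 (O); from (2,1) depth 5
for O: play +1, pass -1

zugzwang((2,1), O) = False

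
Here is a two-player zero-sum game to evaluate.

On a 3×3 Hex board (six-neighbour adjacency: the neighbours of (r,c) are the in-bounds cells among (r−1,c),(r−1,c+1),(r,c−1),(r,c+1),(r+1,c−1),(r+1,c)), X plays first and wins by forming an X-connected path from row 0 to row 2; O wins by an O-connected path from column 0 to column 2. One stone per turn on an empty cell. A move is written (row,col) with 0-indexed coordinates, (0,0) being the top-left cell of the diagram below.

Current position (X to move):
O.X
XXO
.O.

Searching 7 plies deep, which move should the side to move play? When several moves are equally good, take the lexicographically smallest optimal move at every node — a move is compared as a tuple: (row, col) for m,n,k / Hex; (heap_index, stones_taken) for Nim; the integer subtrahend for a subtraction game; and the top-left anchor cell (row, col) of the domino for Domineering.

[O.X/XXO/.O.] X move#1: (0,1):-1/OXX/XXO/.O., (2,0):+1/O.X/XXO/XO.*, (2,2):-1/O.X/XXO/.OX
[O.X/XXO/XO.] end (terminal -1, O#2); searched O.X/XXO/.O. to 7

X's best at [O.X/XXO/.O.]: (2,0)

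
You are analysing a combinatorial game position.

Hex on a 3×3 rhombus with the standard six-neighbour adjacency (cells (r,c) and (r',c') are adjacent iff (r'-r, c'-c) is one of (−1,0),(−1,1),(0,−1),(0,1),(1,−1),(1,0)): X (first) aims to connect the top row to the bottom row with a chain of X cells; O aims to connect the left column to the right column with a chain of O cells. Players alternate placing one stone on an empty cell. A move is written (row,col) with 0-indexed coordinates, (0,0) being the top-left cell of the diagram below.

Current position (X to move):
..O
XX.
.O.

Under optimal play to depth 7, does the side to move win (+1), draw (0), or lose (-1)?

p1 X@[..O/XX./.O.]: (0,0)[X.O/XX./.O.]-1 (0,1)[.XO/XX./.O.]-1 (1,2)[..O/XXX/.O.]+1* (2,0)[..O/XX./XO.]+1 (2,2)[..O/XX./.OX]+1
p2 O@[..O/XXX/.O.]: (0,0)[O.O/XXX/.O.]-1* (0,1)[.OO/XXX/.O.]-1 (2,0)[..O/XXX/OO.]-1 (2,2)[..O/XXX/.OO]-1
p3 X@[O.O/XXX/.O.]: (0,1)[OXO/XXX/.O.]+1* (2,0)[O.O/XXX/XO.]-1 (2,2)[O.O/XXX/.OX]-1
p4 O@[OXO/XXX/.O.]: (2,0)[OXO/XXX/OO.]-1* (2,2)[OXO/XXX/.OO]-1
p5 X@[OXO/XXX/OO.]: (2,2)[OXO/XXX/OOX]+1*
p6 O@[OXO/XXX/OOX] terminal -1; root [..O/XX./.O.] d7

value(..O/XX./.O., X) = +1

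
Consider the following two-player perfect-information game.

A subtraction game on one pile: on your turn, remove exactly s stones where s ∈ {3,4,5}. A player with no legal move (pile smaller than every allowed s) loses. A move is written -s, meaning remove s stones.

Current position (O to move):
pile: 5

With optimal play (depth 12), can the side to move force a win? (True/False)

O winning at [5]: True

p1 O@[5]: -3[2]+1* -4[1]+1 -5[0]+1
p2 X@[2] terminal -1; root [5] d12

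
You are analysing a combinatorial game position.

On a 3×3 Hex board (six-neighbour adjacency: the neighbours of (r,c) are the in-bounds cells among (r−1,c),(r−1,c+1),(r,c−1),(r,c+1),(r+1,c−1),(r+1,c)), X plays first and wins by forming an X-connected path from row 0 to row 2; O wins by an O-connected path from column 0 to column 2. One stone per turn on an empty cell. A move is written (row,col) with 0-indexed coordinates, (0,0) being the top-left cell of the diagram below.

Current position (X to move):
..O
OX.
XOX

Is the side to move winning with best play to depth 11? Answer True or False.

X winning at [..O/OX./XOX]: True

[..O/OX./XOX] X move#1: (0,0):-1/X.O/OX./XOX, (0,1):+1/.XO/OX./XOX*, (1,2):-1/..O/OXX/XOX
[.XO/OX./XOX] end (terminal -1, O#2); searched ..O/OX./XOX to 11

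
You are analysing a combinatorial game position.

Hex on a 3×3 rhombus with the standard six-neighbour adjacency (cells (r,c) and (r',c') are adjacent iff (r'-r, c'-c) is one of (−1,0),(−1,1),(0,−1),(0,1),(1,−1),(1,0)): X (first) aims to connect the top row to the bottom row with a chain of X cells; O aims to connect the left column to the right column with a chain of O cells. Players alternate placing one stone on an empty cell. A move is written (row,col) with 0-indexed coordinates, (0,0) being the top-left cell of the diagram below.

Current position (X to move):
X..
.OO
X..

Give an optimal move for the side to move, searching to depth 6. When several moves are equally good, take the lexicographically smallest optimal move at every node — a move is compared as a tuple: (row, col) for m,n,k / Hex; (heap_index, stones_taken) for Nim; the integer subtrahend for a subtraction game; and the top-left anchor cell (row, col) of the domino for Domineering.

X's best at [X../.OO/X..]: (1,0)

[X../.OO/X..] X move#1: (0,1):-1/XX./.OO/X.., (0,2):-1/X.X/.OO/X.., (1,0):+1/X../XOO/X..*, (2,1):-1/X../.OO/XX., (2,2):-1/X../.OO/X.X
[X../XOO/X..] end (terminal -1, O#2); searched X../.OO/X.. to 6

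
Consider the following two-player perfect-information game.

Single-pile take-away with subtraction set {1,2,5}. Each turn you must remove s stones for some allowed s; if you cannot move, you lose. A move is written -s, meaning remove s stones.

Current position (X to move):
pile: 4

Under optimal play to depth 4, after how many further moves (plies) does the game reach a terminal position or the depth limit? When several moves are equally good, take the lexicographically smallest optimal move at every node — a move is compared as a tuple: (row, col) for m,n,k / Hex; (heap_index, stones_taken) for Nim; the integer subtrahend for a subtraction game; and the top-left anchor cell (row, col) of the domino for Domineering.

[4] X move#1: -1:+1/3*, -2:-1/2
[3] O move#2: -1:-1/2*, -2:-1/1
[2] X move#3: -1:-1/1, -2:+1/0*
[0] end (terminal -1, O#4); searched 4 to 4

PV length from [4]: 3 plies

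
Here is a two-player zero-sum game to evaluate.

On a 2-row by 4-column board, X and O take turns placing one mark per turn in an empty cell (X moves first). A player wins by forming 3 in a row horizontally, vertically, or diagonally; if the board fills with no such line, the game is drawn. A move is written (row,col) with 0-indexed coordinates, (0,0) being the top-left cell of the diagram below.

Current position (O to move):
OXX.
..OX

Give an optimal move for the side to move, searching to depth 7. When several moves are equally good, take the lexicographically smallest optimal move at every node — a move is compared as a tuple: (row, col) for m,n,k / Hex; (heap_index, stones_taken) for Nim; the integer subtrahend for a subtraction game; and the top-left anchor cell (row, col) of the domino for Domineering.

ply 1, O at OXX./..OX | (0,3)=+0→OXXO/..OX*; (1,0)=-1→OXX./O.OX; (1,1)=-1→OXX./.OOX
ply 2, X at OXXO/..OX | (1,0)=+0→OXXO/X.OX*; (1,1)=+0→OXXO/.XOX
ply 3, O at OXXO/X.OX | (1,1)=+0→OXXO/XOOX*
ply 4: OXXO/XOOX is terminal +0 (X); from OXX./..OX depth 7

O's best at [OXX./..OX]: (0,3)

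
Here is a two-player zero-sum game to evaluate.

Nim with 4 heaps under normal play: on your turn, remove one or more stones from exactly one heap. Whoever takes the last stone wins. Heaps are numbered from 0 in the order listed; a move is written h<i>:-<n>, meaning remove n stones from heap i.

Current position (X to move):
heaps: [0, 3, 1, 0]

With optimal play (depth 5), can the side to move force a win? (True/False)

ply 1, X at (0,3,1,0) | h1:-1=-1→(0,2,1,0); h1:-2=+1→(0,1,1,0)*; h1:-3=-1→(0,0,1,0); h2:-1=-1→(0,3,0,0)
ply 2, O at (0,1,1,0) | h1:-1=-1→(0,0,1,0)*; h2:-1=-1→(0,1,0,0)
ply 3, X at (0,0,1,0) | h2:-1=+1→(0,0,0,0)*
ply 4: (0,0,0,0) is terminal -1 (O); from (0,3,1,0) depth 5

X winning at [(0,3,1,0)]: True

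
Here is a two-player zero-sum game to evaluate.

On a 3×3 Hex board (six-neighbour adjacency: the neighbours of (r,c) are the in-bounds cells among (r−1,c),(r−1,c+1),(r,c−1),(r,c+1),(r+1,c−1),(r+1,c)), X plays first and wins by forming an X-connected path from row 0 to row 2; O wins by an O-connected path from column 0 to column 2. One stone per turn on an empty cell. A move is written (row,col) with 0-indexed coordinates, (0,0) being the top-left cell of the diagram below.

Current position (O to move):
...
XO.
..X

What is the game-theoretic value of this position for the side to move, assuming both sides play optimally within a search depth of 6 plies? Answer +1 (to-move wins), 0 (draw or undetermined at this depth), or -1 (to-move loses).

value(.../XO./..X, O) = +1

p1 O@[.../XO./..X]: (0,0)[O../XO./..X]+1* (0,1)[.O./XO./..X]+1 (0,2)[..O/XO./..X]-1 (1,2)[.../XOO/..X]-1 (2,0)[.../XO./O.X]+1 (2,1)[.../XO./.OX]-1
p2 X@[O../XO./..X]: (0,1)[OX./XO./..X]-1* (0,2)[O.X/XO./..X]-1 (1,2)[O../XOX/..X]-1 (2,0)[O../XO./X.X]-1 (2,1)[O../XO./.XX]-1
p3 O@[OX./XO./..X]: (0,2)[OXO/XO./..X]-1 (1,2)[OX./XOO/..X]-1 (2,0)[OX./XO./O.X]+1* (2,1)[OX./XO./.OX]-1
p4 X@[OX./XO./O.X]: (0,2)[OXX/XO./O.X]-1* (1,2)[OX./XOX/O.X]-1 (2,1)[OX./XO./OXX]-1
p5 O@[OXX/XO./O.X]: (1,2)[OXX/XOO/O.X]+1* (2,1)[OXX/XO./OOX]-1
p6 X@[OXX/XOO/O.X] terminal -1; root [.../XO./..X] d6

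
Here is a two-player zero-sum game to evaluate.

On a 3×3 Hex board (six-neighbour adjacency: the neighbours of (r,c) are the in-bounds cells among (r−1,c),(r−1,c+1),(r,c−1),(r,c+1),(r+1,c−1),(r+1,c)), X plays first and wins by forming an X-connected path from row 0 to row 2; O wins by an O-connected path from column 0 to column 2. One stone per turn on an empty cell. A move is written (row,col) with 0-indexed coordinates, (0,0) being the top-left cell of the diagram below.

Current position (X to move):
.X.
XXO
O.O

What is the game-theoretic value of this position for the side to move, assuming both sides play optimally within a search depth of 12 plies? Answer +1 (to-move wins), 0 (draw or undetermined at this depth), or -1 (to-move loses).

[.X./XXO/O.O] X move#1: (0,0):-1/XX./XXO/O.O, (0,2):-1/.XX/XXO/O.O, (2,1):+1/.X./XXO/OXO*
[.X./XXO/OXO] end (terminal -1, O#2); searched .X./XXO/O.O to 12

value(.X./XXO/O.O, X) = +1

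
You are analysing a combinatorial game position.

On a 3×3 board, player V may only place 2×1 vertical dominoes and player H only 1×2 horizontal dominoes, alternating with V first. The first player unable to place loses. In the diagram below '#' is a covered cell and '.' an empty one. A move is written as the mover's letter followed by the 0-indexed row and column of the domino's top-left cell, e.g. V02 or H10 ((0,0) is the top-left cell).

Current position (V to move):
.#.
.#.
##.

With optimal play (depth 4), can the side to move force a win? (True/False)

V winning at [.#./.#./##.]: True

ply 1, V at .#./.#./##. | V00=+1→##./##./##.*; V02=+1→.##/.##/##.; V12=+1→.#./.##/###
ply 2: ##./##./##. is terminal -1 (H); from .#./.#./##. depth 4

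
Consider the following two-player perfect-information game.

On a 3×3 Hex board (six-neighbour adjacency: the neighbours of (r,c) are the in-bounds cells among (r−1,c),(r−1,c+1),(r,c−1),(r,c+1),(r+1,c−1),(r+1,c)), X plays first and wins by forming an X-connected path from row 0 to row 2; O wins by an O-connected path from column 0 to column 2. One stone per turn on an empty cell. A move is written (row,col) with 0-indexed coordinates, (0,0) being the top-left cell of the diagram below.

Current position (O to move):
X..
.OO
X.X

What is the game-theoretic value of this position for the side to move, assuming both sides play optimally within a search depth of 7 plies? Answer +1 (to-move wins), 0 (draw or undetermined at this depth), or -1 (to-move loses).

value(X../.OO/X.X, O) = +1

[X../.OO/X.X] O move#1: (0,1):-1/XO./.OO/X.X, (0,2):-1/X.O/.OO/X.X, (1,0):+1/X../OOO/X.X*, (2,1):-1/X../.OO/XOX
[X../OOO/X.X] end (terminal -1, X#2); searched X../.OO/X.X to 7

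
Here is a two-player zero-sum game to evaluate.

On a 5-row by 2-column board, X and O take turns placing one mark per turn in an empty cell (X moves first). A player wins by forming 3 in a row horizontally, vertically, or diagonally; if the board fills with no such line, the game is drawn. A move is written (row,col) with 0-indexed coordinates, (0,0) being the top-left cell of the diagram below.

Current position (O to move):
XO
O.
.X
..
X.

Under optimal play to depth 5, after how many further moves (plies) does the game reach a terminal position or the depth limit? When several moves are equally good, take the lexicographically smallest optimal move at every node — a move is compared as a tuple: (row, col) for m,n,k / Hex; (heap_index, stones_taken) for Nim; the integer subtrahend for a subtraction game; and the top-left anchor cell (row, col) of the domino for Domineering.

PV length from [XO/O./.X/../X.]: 5 plies

ply 1, O at XO/O./.X/../X. | (1,1)=+0→XO/OO/.X/../X.*; (2,0)=+0→XO/O./OX/../X.; (3,0)=+0→XO/O./.X/O./X.; (3,1)=+0→XO/O./.X/.O/X.; (4,1)=+0→XO/O./.X/../XO
ply 2, X at XO/OO/.X/../X. | (2,0)=+0→XO/OO/XX/../X.*; (3,0)=+0→XO/OO/.X/X./X.; (3,1)=+0→XO/OO/.X/.X/X.; (4,1)=+0→XO/OO/.X/../XX
ply 3, O at XO/OO/XX/../X. | (3,0)=+0→XO/OO/XX/O./X.*; (3,1)=-1→XO/OO/XX/.O/X.; (4,1)=-1→XO/OO/XX/../XO
ply 4, X at XO/OO/XX/O./X. | (3,1)=+0→XO/OO/XX/OX/X.*; (4,1)=+0→XO/OO/XX/O./XX
ply 5, O at XO/OO/XX/OX/X. | (4,1)=+0→XO/OO/XX/OX/XO*
ply 6: XO/OO/XX/OX/XO is terminal +0 (X); from XO/O./.X/../X. depth 5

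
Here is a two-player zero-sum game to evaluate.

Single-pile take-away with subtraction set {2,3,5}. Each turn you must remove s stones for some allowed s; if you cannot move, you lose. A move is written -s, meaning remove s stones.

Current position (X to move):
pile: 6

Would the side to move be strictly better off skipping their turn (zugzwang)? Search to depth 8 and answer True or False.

zugzwang(6, X) = False

[6] X move#1: -2:-1/4, -3:-1/3, -5:+1/1*
[1] end (terminal -1, O#2); searched 6 to 8
if X skipped the turn, O would face:
~ [6] O move#1: -2:-1/4, -3:-1/3, -5:+1/1*
~ [1] end (terminal -1, X#2); searched 6 to 8
compare (X): move=+1 vs pass=-1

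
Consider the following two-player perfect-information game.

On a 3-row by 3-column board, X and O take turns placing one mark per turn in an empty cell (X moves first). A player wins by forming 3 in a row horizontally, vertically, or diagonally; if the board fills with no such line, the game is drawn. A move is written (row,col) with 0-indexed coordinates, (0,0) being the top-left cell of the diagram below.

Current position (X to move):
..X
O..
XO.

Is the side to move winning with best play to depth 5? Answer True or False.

X winning at [..X/O../XO.]: True

p1 X@[..X/O../XO.]: (0,0)[X.X/O../XO.]+1* (0,1)[.XX/O../XO.]+1 (1,1)[..X/OX./XO.]+1 (1,2)[..X/O.X/XO.]+1 (2,2)[..X/O../XOX]+1
p2 O@[X.X/O../XO.]: (0,1)[XOX/O../XO.]-1* (1,1)[X.X/OO./XO.]-1 (1,2)[X.X/O.O/XO.]-1 (2,2)[X.X/O../XOO]-1
p3 X@[XOX/O../XO.]: (1,1)[XOX/OX./XO.]+1* (1,2)[XOX/O.X/XO.]-1 (2,2)[XOX/O../XOX]-1
p4 O@[XOX/OX./XO.] terminal -1; root [..X/O../XO.] d5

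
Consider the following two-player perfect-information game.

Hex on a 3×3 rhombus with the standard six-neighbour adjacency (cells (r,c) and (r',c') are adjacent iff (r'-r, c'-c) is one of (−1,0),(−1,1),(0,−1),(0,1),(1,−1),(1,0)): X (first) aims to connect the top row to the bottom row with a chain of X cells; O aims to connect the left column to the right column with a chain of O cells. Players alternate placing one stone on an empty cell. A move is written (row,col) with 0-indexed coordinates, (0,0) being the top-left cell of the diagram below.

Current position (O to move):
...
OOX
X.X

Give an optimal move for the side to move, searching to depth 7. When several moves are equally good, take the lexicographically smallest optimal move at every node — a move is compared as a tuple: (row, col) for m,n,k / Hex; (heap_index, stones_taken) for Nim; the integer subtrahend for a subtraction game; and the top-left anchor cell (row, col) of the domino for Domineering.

ply 1, O at .../OOX/X.X | (0,0)=-1→O../OOX/X.X; (0,1)=-1→.O./OOX/X.X; (0,2)=+1→..O/OOX/X.X*; (2,1)=-1→.../OOX/XOX
ply 2: ..O/OOX/X.X is terminal -1 (X); from .../OOX/X.X depth 7

O's best at [.../OOX/X.X]: (0,2)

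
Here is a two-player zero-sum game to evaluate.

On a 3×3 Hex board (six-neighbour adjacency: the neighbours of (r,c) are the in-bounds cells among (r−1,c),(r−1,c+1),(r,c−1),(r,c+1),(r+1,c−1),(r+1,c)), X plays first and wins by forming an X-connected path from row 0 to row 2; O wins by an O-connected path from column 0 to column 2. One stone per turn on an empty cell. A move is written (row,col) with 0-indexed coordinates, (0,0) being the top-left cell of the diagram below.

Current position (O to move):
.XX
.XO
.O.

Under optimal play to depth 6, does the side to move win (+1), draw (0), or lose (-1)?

value(.XX/.XO/.O., O) = +1

ply 1, O at .XX/.XO/.O. | (0,0)=-1→OXX/.XO/.O.; (1,0)=-1→.XX/OXO/.O.; (2,0)=+1→.XX/.XO/OO.*; (2,2)=-1→.XX/.XO/.OO
ply 2: .XX/.XO/OO. is terminal -1 (X); from .XX/.XO/.O. depth 6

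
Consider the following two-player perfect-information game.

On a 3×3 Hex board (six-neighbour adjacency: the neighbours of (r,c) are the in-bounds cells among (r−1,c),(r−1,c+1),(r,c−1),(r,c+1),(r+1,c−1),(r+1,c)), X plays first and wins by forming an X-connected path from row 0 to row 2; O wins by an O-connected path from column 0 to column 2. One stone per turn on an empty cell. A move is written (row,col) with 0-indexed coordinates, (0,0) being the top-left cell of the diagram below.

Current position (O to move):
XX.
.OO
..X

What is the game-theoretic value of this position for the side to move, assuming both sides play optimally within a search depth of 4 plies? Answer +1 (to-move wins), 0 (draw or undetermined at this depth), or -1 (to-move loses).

ply 1, O at XX./.OO/..X | (0,2)=+1→XXO/.OO/..X*; (1,0)=+1→XX./OOO/..X; (2,0)=+1→XX./.OO/O.X; (2,1)=+1→XX./.OO/.OX
ply 2, X at XXO/.OO/..X | (1,0)=-1→XXO/XOO/..X*; (2,0)=-1→XXO/.OO/X.X; (2,1)=-1→XXO/.OO/.XX
ply 3, O at XXO/XOO/..X | (2,0)=+1→XXO/XOO/O.X*; (2,1)=-1→XXO/XOO/.OX
ply 4: XXO/XOO/O.X is terminal -1 (X); from XX./.OO/..X depth 4

value(XX./.OO/..X, O) = +1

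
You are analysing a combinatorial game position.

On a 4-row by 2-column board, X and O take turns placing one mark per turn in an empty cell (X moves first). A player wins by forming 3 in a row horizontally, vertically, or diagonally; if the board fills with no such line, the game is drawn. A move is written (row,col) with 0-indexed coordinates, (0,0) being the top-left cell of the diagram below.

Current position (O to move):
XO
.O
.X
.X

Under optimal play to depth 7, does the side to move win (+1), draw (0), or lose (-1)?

value(XO/.O/.X/.X, O) = 0

p1 O@[XO/.O/.X/.X]: (1,0)[XO/OO/.X/.X]+0* (2,0)[XO/.O/OX/.X]+0 (3,0)[XO/.O/.X/OX]+0
p2 X@[XO/OO/.X/.X]: (2,0)[XO/OO/XX/.X]+0* (3,0)[XO/OO/.X/XX]+0
p3 O@[XO/OO/XX/.X]: (3,0)[XO/OO/XX/OX]+0*
p4 X@[XO/OO/XX/OX] terminal +0; root [XO/.O/.X/.X] d7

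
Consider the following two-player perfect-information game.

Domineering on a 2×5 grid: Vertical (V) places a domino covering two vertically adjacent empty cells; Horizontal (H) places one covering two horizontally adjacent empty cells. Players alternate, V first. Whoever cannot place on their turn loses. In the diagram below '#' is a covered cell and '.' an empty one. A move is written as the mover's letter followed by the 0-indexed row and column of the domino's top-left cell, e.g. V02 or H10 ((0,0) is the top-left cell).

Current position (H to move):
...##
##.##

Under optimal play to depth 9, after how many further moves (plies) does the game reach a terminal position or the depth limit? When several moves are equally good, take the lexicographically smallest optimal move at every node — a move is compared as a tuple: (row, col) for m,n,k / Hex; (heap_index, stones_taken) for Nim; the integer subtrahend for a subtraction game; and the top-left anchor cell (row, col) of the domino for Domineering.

[...##/##.##] H move#1: H00:-1/##.##/##.##, H01:+1/.####/##.##*
[.####/##.##] end (terminal -1, V#2); searched ...##/##.## to 9

PV length from [...##/##.##]: 1 ply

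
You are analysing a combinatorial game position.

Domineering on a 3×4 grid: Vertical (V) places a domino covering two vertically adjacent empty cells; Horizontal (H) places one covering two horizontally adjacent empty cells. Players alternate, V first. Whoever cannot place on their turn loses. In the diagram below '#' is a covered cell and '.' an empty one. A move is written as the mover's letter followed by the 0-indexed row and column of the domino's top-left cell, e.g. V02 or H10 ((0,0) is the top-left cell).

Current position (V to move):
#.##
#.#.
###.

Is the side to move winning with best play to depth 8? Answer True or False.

V winning at [#.##/#.#./###.]: True

p1 V@[#.##/#.#./###.]: V01[####/###./###.]+1* V13[#.##/#.##/####]+1
p2 H@[####/###./###.] terminal -1; root [#.##/#.#./###.] d8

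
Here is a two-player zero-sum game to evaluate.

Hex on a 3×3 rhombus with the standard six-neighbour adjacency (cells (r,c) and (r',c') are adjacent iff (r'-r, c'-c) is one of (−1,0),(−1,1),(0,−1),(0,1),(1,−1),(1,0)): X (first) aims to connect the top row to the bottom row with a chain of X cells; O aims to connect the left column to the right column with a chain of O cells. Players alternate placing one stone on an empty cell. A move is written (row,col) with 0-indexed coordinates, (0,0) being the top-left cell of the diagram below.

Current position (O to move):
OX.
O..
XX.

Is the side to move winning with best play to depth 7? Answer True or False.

[OX./O../XX.] O move#1: (0,2):-1/OXO/O../XX., (1,1):+1/OX./OO./XX.*, (1,2):-1/OX./O.O/XX., (2,2):-1/OX./O../XXO
[OX./OO./XX.] X move#2: (0,2):-1/OXX/OO./XX.*, (1,2):-1/OX./OOX/XX., (2,2):-1/OX./OO./XXX
[OXX/OO./XX.] O move#3: (1,2):+1/OXX/OOO/XX.*, (2,2):-1/OXX/OO./XXO
[OXX/OOO/XX.] end (terminal -1, X#4); searched OX./O../XX. to 7

O winning at [OX./O../XX.]: True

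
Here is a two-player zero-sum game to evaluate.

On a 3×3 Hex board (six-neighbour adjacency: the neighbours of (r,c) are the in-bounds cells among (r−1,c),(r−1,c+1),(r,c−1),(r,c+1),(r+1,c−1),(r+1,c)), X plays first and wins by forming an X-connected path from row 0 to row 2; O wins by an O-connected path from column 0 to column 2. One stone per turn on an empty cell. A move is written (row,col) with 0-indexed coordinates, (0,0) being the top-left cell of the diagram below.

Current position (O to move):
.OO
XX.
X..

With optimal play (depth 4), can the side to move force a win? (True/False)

O winning at [.OO/XX./X..]: True

ply 1, O at .OO/XX./X.. | (0,0)=+1→OOO/XX./X..*; (1,2)=-1→.OO/XXO/X..; (2,1)=-1→.OO/XX./XO.; (2,2)=-1→.OO/XX./X.O
ply 2: OOO/XX./X.. is terminal -1 (X); from .OO/XX./X.. depth 4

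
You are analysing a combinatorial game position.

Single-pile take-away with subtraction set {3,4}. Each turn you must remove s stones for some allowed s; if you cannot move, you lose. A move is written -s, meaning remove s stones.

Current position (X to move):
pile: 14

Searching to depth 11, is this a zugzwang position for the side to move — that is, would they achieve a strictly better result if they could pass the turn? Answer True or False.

[14] X move#1: -3:-1/11*, -4:-1/10
[11] O move#2: -3:+1/8*, -4:+1/7
[8] X move#3: -3:-1/5*, -4:-1/4
[5] O move#4: -3:+1/2*, -4:+1/1
[2] end (terminal -1, X#5); searched 14 to 11
pass branch (O moves first from the same position):
  | [14] O move#1: -3:-1/11*, -4:-1/10
  | [11] X move#2: -3:+1/8*, -4:+1/7
  | [8] O move#3: -3:-1/5*, -4:-1/4
  | [5] X move#4: -3:+1/2*, -4:+1/1
  | [2] end (terminal -1, O#5); searched 14 to 11
X moving scores -1; X passing scores +1

zugzwang(14, X) = True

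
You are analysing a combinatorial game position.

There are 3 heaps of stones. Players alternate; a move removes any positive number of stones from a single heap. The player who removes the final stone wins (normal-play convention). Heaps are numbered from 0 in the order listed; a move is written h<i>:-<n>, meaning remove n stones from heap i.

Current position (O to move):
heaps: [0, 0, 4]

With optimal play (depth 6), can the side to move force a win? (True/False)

[(0,0,4)] O move#1: h2:-1:-1/(0,0,3), h2:-2:-1/(0,0,2), h2:-3:-1/(0,0,1), h2:-4:+1/(0,0,0)*
[(0,0,0)] end (terminal -1, X#2); searched (0,0,4) to 6

O winning at [(0,0,4)]: True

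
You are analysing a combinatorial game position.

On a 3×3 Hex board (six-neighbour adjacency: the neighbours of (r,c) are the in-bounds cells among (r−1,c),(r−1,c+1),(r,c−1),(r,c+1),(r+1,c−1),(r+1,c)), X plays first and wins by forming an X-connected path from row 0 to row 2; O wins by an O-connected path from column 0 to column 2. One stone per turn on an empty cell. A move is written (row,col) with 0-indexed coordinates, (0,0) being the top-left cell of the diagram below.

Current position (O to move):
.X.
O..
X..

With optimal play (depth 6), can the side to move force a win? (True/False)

O winning at [.X./O../X..]: True

[.X./O../X..] O move#1: (0,0):-1/OX./O../X.., (0,2):-1/.XO/O../X.., (1,1):+1/.X./OO./X..*, (1,2):-1/.X./O.O/X.., (2,1):-1/.X./O../XO., (2,2):-1/.X./O../X.O
[.X./OO./X..] X move#2: (0,0):-1/XX./OO./X..*, (0,2):-1/.XX/OO./X.., (1,2):-1/.X./OOX/X.., (2,1):-1/.X./OO./XX., (2,2):-1/.X./OO./X.X
[XX./OO./X..] O move#3: (0,2):+1/XXO/OO./X..*, (1,2):+1/XX./OOO/X.., (2,1):+1/XX./OO./XO., (2,2):+1/XX./OO./X.O
[XXO/OO./X..] end (terminal -1, X#4); searched .X./O../X.. to 6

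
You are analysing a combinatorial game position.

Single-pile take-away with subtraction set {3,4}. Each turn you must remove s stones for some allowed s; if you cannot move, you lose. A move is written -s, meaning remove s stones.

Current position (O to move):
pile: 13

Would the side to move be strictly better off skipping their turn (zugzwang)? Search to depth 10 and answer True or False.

p1 O@[13]: -3[10]-1 -4[9]+1*
p2 X@[9]: -3[6]-1* -4[5]-1
p3 O@[6]: -3[3]-1 -4[2]+1*
p4 X@[2] terminal -1; root [13] d10
if O skipped the turn, X would face:
~ p1 X@[13]: -3[10]-1 -4[9]+1*
~ p2 O@[9]: -3[6]-1* -4[5]-1
~ p3 X@[6]: -3[3]-1 -4[2]+1*
~ p4 O@[2] terminal -1; root [13] d10
compare (O): move=+1 vs pass=-1

zugzwang(13, O) = False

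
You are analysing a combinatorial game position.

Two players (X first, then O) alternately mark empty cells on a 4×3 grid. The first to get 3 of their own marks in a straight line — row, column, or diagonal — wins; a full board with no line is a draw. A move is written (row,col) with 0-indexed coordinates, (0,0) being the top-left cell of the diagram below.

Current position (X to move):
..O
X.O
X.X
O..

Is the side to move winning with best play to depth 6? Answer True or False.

X winning at [..O/X.O/X.X/O..]: True

p1 X@[..O/X.O/X.X/O..]: (0,0)[X.O/X.O/X.X/O..]+1* (0,1)[.XO/X.O/X.X/O..]-1 (1,1)[..O/XXO/X.X/O..]-1 (2,1)[..O/X.O/XXX/O..]+1 (3,1)[..O/X.O/X.X/OX.]-1 (3,2)[..O/X.O/X.X/O.X]-1
p2 O@[X.O/X.O/X.X/O..] terminal -1; root [..O/X.O/X.X/O..] d6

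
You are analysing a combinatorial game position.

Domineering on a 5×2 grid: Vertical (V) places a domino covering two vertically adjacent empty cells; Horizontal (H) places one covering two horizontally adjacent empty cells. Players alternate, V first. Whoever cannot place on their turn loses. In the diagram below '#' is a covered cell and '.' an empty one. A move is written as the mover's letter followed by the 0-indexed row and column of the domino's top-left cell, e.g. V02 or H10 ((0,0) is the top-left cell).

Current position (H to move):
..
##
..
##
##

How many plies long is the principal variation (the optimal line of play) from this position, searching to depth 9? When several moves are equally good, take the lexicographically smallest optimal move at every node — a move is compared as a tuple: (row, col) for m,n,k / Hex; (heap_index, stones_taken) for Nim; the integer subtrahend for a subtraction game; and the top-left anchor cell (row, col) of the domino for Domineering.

PV length from [../##/../##/##]: 1 ply

[../##/../##/##] H move#1: H00:+1/##/##/../##/##*, H20:+1/../##/##/##/##
[##/##/../##/##] end (terminal -1, V#2); searched ../##/../##/## to 9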